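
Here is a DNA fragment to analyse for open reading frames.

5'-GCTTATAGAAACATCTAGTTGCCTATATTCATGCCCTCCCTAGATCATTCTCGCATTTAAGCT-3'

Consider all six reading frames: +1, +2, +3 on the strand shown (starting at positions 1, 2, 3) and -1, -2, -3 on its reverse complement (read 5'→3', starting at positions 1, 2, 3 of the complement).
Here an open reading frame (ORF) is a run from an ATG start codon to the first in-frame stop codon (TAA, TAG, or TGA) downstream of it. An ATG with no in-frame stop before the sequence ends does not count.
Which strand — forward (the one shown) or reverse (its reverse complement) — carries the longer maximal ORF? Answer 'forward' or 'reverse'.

forward

Reverse complement (5'→3'): AGCTTAAATGCGAGAATGATCTAGGGAGGGCATGAATATAGGCAACTAGATGTTTCTATAAGC
Frame +1: GCT TAT AGA AAC ATC TAG TTG CCT ATA TTC ATG CCC TCC CTA GAT CAT TCT CGC ATT TAA GCT — ATG at 31, stop TAA at 58 → 30 nt.
Frame +2: CTT ATA GAA ACA TCT AGT TGC CTA TAT TCA TGC CCT CCC TAG ATC ATT CTC GCA TTT AAG — no ATG→stop ORF.
Frame +3: TTA TAG AAA CAT CTA GTT GCC TAT ATT CAT GCC CTC CCT AGA TCA TTC TCG CAT TTA AGC — no ATG→stop ORF.
Frame -1: AGC TTA AAT GCG AGA ATG ATC TAG GGA GGG CAT GAA TAT AGG CAA CTA GAT GTT TCT ATA AGC — ATG at 16, stop TAG at 22 → 9 nt.
Frame -2: GCT TAA ATG CGA GAA TGA TCT AGG GAG GGC ATG AAT ATA GGC AAC TAG ATG TTT CTA TAA — ATG at 8, stop TGA at 17 → 12 nt; ATG at 32, stop TAG at 47 → 18 nt; ATG at 50, stop TAA at 59 → 12 nt.
Frame -3: CTT AAA TGC GAG AAT GAT CTA GGG AGG GCA TGA ATA TAG GCA ACT AGA TGT TTC TAT AAG — no ATG→stop ORF.
Forward-strand max 30 nt; reverse-strand max 18 nt. The forward strand has the longer ORF.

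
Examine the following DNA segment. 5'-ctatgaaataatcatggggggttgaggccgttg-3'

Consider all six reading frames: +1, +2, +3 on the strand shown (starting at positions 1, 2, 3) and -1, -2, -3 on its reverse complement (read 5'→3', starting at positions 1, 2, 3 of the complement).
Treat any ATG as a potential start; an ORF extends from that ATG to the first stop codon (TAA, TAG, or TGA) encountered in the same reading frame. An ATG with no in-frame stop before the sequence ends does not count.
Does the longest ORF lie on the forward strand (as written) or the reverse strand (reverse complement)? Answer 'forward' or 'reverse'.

Reverse complement (5'→3'): CAACGGCCTCAACCCCCCATGATTATTTCATAG
Frame +1: CTA TGA AAT AAT CAT GGG GGG TTG AGG CCG TTG — no ATG→stop ORF.
Frame +2: TAT GAA ATA ATC ATG GGG GGT TGA GGC CGT — ATG at 14, stop TGA at 23 → 12 nt.
Frame +3: ATG AAA TAA TCA TGG GGG GTT GAG GCC GTT — ATG at 3, stop TAA at 9 → 9 nt.
Frame -1: CAA CGG CCT CAA CCC CCC ATG ATT ATT TCA TAG — ATG at 19, stop TAG at 31 → 15 nt.
Frame -2: AAC GGC CTC AAC CCC CCA TGA TTA TTT CAT — no ATG→stop ORF.
Frame -3: ACG GCC TCA ACC CCC CAT GAT TAT TTC ATA — no ATG→stop ORF.
Forward-strand max 12 nt; reverse-strand max 15 nt. The reverse strand has the longer ORF.

reverse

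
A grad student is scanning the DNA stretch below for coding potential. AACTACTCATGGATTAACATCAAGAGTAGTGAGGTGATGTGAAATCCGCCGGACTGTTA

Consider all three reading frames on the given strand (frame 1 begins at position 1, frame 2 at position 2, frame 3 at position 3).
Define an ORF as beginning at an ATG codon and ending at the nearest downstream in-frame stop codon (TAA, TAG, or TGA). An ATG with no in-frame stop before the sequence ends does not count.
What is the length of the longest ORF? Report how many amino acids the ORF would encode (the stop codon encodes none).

Frame 1: AAC TAC TCA TGG ATT AAC ATC AAG AGT AGT GAG GTG ATG TGA AAT CCG CCG GAC TGT — ATG at 37, stop TGA at 40 → 6 nt.
Frame 2: ACT ACT CAT GGA TTA ACA TCA AGA GTA GTG AGG TGA TGT GAA ATC CGC CGG ACT GTT — no ATG→stop ORF.
Frame 3: CTA CTC ATG GAT TAA CAT CAA GAG TAG TGA GGT GAT GTG AAA TCC GCC GGA CTG TTA — ATG at 9, stop TAA at 15 → 9 nt.
Longest: frame 3, positions 9–17, 9 nt = 3 codons = 2 aa. → 2 amino acids.

2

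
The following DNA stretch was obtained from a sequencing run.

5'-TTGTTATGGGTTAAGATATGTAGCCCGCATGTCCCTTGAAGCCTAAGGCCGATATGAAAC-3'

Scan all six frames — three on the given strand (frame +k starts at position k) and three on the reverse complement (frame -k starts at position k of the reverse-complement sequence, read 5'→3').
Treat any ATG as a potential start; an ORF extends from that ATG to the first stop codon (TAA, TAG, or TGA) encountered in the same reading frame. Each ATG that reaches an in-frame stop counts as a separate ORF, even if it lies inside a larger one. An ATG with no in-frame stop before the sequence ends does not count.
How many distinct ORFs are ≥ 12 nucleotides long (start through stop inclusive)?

Reverse complement (5'→3'): GTTTCATATCGGCCTTAGGCTTCAAGGGACATGCGGGCTACATATCTTAACCCATAACAA
Frame +1: TTG TTA TGG GTT AAG ATA TGT AGC CCG CAT GTC CCT TGA AGC CTA AGG CCG ATA TGA AAC — no ATG→stop ORF.
Frame +2: TGT TAT GGG TTA AGA TAT GTA GCC CGC ATG TCC CTT GAA GCC TAA GGC CGA TAT GAA — ATG at 29, stop TAA at 44 → 18 nt.
Frame +3: GTT ATG GGT TAA GAT ATG TAG CCC GCA TGT CCC TTG AAG CCT AAG GCC GAT ATG AAA — ATG at 6, stop TAA at 12 → 9 nt; ATG at 18, stop TAG at 21 → 6 nt.
Frame -1: GTT TCA TAT CGG CCT TAG GCT TCA AGG GAC ATG CGG GCT ACA TAT CTT AAC CCA TAA CAA — ATG at 31, stop TAA at 55 → 27 nt.
Frame -2: TTT CAT ATC GGC CTT AGG CTT CAA GGG ACA TGC GGG CTA CAT ATC TTA ACC CAT AAC — no ATG→stop ORF.
Frame -3: TTC ATA TCG GCC TTA GGC TTC AAG GGA CAT GCG GGC TAC ATA TCT TAA CCC ATA ACA — no ATG→stop ORF.
ORFs ≥ 12 nucleotides: frame +2 29–46 (18 nucleotides), frame -1 31–57 (27 nucleotides). Count = 2.

2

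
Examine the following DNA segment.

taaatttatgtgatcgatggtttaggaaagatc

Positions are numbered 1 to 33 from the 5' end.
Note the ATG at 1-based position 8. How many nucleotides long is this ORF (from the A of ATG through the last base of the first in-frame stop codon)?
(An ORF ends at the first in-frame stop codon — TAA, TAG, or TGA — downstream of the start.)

Codons from position 8: ATG (8–10), TGA (11–13).
TGA is the first in-frame stop; ORF spans 8–13, 6 nucleotides.

6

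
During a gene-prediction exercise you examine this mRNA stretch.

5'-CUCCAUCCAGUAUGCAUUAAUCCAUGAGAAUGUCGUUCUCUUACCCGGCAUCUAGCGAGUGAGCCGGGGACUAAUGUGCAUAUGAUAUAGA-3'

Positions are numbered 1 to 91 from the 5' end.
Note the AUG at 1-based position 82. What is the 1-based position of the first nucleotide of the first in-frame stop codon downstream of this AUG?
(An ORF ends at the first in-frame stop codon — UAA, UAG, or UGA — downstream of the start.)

Codons from position 82: AUG (82–84), AUA (85–87), UAG (88–90).
UAG is a stop codon; it begins at position 88.

88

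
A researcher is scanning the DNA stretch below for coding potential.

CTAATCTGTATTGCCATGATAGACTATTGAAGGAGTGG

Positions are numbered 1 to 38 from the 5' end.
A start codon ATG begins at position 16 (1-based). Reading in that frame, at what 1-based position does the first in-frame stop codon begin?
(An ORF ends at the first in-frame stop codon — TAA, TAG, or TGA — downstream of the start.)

28

Codons from position 16: ATG (16–18), ATA (19–21), GAC (22–24), TAT (25–27), TGA (28–30).
TGA is a stop codon; it begins at position 28.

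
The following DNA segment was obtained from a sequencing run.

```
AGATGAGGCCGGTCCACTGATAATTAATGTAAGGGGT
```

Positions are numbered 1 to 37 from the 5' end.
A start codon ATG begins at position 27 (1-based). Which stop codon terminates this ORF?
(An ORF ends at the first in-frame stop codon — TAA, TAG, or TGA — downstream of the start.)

TAA

Codons from position 27: ATG (27–29), TAA (30–32).
The first in-frame stop codon is TAA.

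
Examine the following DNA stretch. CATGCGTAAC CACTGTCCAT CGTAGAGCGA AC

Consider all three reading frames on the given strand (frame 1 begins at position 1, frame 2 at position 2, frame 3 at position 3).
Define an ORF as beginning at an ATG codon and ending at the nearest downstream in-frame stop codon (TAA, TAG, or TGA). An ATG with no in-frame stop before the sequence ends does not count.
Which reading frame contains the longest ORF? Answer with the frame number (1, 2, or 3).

2

Frame 1: CAT GCG TAA CCA CTG TCC ATC GTA GAG CGA — no ATG→stop ORF.
Frame 2: ATG CGT AAC CAC TGT CCA TCG TAG AGC GAA — ATG at 2, stop TAG at 23 → 24 nt.
Frame 3: TGC GTA ACC ACT GTC CAT CGT AGA GCG AAC — no ATG→stop ORF.
Longest ORF is 24 nt in frame 2 (positions 2–25).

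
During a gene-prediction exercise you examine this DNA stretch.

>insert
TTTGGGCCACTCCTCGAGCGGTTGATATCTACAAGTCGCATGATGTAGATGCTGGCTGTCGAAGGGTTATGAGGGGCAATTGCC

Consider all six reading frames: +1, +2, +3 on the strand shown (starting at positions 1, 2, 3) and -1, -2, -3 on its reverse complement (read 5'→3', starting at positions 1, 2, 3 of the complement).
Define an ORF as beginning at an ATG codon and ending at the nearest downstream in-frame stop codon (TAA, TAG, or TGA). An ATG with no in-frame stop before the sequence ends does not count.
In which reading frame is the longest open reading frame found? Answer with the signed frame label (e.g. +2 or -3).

+1

Reverse complement (5'→3'): GGCAATTGCCCCTCATAACCCTTCGACAGCCAGCATCTACATCATGCGACTTGTAGATATCAACCGCTCGAGGAGTGGCCCAAA
Frame +1: TTT GGG CCA CTC CTC GAG CGG TTG ATA TCT ACA AGT CGC ATG ATG TAG ATG CTG GCT GTC GAA GGG TTA TGA GGG GCA ATT GCC — ATG at 40, stop TAG at 46 → 9 nt; ATG at 43, stop TAG at 46 → 6 nt; ATG at 49, stop TGA at 70 → 24 nt.
Frame +2: TTG GGC CAC TCC TCG AGC GGT TGA TAT CTA CAA GTC GCA TGA TGT AGA TGC TGG CTG TCG AAG GGT TAT GAG GGG CAA TTG — no ATG→stop ORF.
Frame +3: TGG GCC ACT CCT CGA GCG GTT GAT ATC TAC AAG TCG CAT GAT GTA GAT GCT GGC TGT CGA AGG GTT ATG AGG GGC AAT TGC — no ATG→stop ORF.
Frame -1: GGC AAT TGC CCC TCA TAA CCC TTC GAC AGC CAG CAT CTA CAT CAT GCG ACT TGT AGA TAT CAA CCG CTC GAG GAG TGG CCC AAA — no ATG→stop ORF.
Frame -2: GCA ATT GCC CCT CAT AAC CCT TCG ACA GCC AGC ATC TAC ATC ATG CGA CTT GTA GAT ATC AAC CGC TCG AGG AGT GGC CCA — no ATG→stop ORF.
Frame -3: CAA TTG CCC CTC ATA ACC CTT CGA CAG CCA GCA TCT ACA TCA TGC GAC TTG TAG ATA TCA ACC GCT CGA GGA GTG GCC CAA — no ATG→stop ORF.
Longest ORF is 24 nt in frame +1 (positions 49–72).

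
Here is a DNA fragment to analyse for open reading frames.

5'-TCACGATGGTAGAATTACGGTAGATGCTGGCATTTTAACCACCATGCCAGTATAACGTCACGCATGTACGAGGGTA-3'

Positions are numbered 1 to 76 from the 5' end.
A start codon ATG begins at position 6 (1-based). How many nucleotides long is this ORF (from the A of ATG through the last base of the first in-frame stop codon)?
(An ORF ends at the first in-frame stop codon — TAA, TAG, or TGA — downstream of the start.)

18

Codons from position 6: ATG (6–8), GTA (9–11), GAA (12–14), TTA (15–17), CGG (18–20), TAG (21–23).
TAG is the first in-frame stop; ORF spans 6–23, 18 nucleotides.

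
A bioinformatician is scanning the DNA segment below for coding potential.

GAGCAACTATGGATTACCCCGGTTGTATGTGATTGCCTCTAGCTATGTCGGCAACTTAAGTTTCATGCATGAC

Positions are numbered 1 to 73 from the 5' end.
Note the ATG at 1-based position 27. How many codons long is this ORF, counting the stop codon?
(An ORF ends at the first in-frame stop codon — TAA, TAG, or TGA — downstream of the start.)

2

Codons from position 27: ATG (27–29), TGA (30–32).
TGA is the first in-frame stop; that's 2 codons including the stop.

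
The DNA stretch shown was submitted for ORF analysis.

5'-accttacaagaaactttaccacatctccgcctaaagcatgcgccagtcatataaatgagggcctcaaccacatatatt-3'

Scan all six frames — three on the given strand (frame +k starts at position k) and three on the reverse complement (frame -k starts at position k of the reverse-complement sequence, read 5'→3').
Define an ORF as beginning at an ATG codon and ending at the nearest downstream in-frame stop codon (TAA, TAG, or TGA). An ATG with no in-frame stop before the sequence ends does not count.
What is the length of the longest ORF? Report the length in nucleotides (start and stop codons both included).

Reverse complement (5'→3'): AATATATGTGGTTGAGGCCCTCATTTATATGACTGGCGCATGCTTTAGGCGGAGATGTGGTAAAGTTTCTTGTAAGGT
Frame +1: ACC TTA CAA GAA ACT TTA CCA CAT CTC CGC CTA AAG CAT GCG CCA GTC ATA TAA ATG AGG GCC TCA ACC ACA TAT ATT — no ATG→stop ORF.
Frame +2: CCT TAC AAG AAA CTT TAC CAC ATC TCC GCC TAA AGC ATG CGC CAG TCA TAT AAA TGA GGG CCT CAA CCA CAT ATA — ATG at 38, stop TGA at 56 → 21 nt.
Frame +3: CTT ACA AGA AAC TTT ACC ACA TCT CCG CCT AAA GCA TGC GCC AGT CAT ATA AAT GAG GGC CTC AAC CAC ATA TAT — no ATG→stop ORF.
Frame -1: AAT ATA TGT GGT TGA GGC CCT CAT TTA TAT GAC TGG CGC ATG CTT TAG GCG GAG ATG TGG TAA AGT TTC TTG TAA GGT — ATG at 40, stop TAG at 46 → 9 nt; ATG at 55, stop TAA at 61 → 9 nt.
Frame -2: ATA TAT GTG GTT GAG GCC CTC ATT TAT ATG ACT GGC GCA TGC TTT AGG CGG AGA TGT GGT AAA GTT TCT TGT AAG — no ATG→stop ORF.
Frame -3: TAT ATG TGG TTG AGG CCC TCA TTT ATA TGA CTG GCG CAT GCT TTA GGC GGA GAT GTG GTA AAG TTT CTT GTA AGG — ATG at 6, stop TGA at 30 → 27 nt.
Longest: frame -3, positions 6–32, 27 nt = 9 codons = 8 aa. → 27 nucleotides.

27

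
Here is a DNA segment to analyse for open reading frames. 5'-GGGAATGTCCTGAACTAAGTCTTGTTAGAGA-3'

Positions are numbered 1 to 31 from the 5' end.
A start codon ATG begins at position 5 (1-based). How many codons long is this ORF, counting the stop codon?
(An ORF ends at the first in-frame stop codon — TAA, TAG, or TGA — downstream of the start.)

Codons from position 5: ATG (5–7), TCC (8–10), TGA (11–13).
TGA is the first in-frame stop; that's 3 codons including the stop.

3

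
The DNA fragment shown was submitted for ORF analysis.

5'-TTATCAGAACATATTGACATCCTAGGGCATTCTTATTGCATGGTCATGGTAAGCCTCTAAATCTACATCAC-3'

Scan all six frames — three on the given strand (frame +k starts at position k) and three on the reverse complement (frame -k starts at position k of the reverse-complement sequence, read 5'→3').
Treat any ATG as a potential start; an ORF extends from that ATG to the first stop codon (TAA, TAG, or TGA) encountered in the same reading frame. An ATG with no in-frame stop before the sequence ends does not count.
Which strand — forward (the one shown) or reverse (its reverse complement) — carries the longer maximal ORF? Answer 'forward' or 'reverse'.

Reverse complement (5'→3'): GTGATGTAGATTTAGAGGCTTACCATGACCATGCAATAAGAATGCCCTAGGATGTCAATATGTTCTGATAA
Frame +1: TTA TCA GAA CAT ATT GAC ATC CTA GGG CAT TCT TAT TGC ATG GTC ATG GTA AGC CTC TAA ATC TAC ATC — ATG at 40, stop TAA at 58 → 21 nt; ATG at 46, stop TAA at 58 → 15 nt.
Frame +2: TAT CAG AAC ATA TTG ACA TCC TAG GGC ATT CTT ATT GCA TGG TCA TGG TAA GCC TCT AAA TCT ACA TCA — no ATG→stop ORF.
Frame +3: ATC AGA ACA TAT TGA CAT CCT AGG GCA TTC TTA TTG CAT GGT CAT GGT AAG CCT CTA AAT CTA CAT CAC — no ATG→stop ORF.
Frame -1: GTG ATG TAG ATT TAG AGG CTT ACC ATG ACC ATG CAA TAA GAA TGC CCT AGG ATG TCA ATA TGT TCT GAT — ATG at 4, stop TAG at 7 → 6 nt; ATG at 25, stop TAA at 37 → 15 nt; ATG at 31, stop TAA at 37 → 9 nt.
Frame -2: TGA TGT AGA TTT AGA GGC TTA CCA TGA CCA TGC AAT AAG AAT GCC CTA GGA TGT CAA TAT GTT CTG ATA — no ATG→stop ORF.
Frame -3: GAT GTA GAT TTA GAG GCT TAC CAT GAC CAT GCA ATA AGA ATG CCC TAG GAT GTC AAT ATG TTC TGA TAA — ATG at 42, stop TAG at 48 → 9 nt; ATG at 60, stop TGA at 66 → 9 nt.
Forward-strand max 21 nt; reverse-strand max 15 nt. The forward strand has the longer ORF.

forward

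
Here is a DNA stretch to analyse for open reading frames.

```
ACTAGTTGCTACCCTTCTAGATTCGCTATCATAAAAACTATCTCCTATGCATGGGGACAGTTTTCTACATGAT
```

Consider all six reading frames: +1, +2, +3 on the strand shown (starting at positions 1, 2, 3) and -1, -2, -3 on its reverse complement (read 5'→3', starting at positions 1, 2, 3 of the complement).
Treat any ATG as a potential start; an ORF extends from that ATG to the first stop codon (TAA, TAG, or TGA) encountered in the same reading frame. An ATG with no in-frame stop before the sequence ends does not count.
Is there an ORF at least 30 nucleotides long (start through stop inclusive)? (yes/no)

Reverse complement (5'→3'): ATCATGTAGAAAACTGTCCCCATGCATAGGAGATAGTTTTTATGATAGCGAATCTAGAAGGGTAGCAACTAGT
Frame +1: ACT AGT TGC TAC CCT TCT AGA TTC GCT ATC ATA AAA ACT ATC TCC TAT GCA TGG GGA CAG TTT TCT ACA TGA — no ATG→stop ORF.
Frame +2: CTA GTT GCT ACC CTT CTA GAT TCG CTA TCA TAA AAA CTA TCT CCT ATG CAT GGG GAC AGT TTT CTA CAT GAT — no ATG→stop ORF.
Frame +3: TAG TTG CTA CCC TTC TAG ATT CGC TAT CAT AAA AAC TAT CTC CTA TGC ATG GGG ACA GTT TTC TAC ATG — no ATG→stop ORF.
Frame -1: ATC ATG TAG AAA ACT GTC CCC ATG CAT AGG AGA TAG TTT TTA TGA TAG CGA ATC TAG AAG GGT AGC AAC TAG — ATG at 4, stop TAG at 7 → 6 nt; ATG at 22, stop TAG at 34 → 15 nt.
Frame -2: TCA TGT AGA AAA CTG TCC CCA TGC ATA GGA GAT AGT TTT TAT GAT AGC GAA TCT AGA AGG GTA GCA ACT AGT — no ATG→stop ORF.
Frame -3: CAT GTA GAA AAC TGT CCC CAT GCA TAG GAG ATA GTT TTT ATG ATA GCG AAT CTA GAA GGG TAG CAA CTA — ATG at 42, stop TAG at 63 → 24 nt.
Largest ORF found is 24 nucleotides < 30, so no.

no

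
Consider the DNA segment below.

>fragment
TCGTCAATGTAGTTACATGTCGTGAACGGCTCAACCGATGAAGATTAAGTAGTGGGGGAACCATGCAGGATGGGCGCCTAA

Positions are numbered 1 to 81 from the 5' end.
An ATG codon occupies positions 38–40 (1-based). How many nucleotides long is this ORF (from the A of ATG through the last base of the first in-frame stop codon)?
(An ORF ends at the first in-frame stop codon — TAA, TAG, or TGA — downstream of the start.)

Codons from position 38: ATG (38–40), AAG (41–43), ATT (44–46), AAG (47–49), TAG (50–52).
TAG is the first in-frame stop; ORF spans 38–52, 15 nucleotides.

15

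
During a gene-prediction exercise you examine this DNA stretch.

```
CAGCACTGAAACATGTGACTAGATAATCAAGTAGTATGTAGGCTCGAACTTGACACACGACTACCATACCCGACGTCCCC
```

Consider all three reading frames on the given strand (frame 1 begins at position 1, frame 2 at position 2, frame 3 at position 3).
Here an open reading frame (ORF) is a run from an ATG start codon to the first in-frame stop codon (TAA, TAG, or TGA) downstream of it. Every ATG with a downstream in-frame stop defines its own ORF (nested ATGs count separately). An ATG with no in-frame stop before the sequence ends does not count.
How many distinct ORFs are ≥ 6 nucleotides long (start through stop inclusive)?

Frame 1: CAG CAC TGA AAC ATG TGA CTA GAT AAT CAA GTA GTA TGT AGG CTC GAA CTT GAC ACA CGA CTA CCA TAC CCG ACG TCC — ATG at 13, stop TGA at 16 → 6 nt.
Frame 2: AGC ACT GAA ACA TGT GAC TAG ATA ATC AAG TAG TAT GTA GGC TCG AAC TTG ACA CAC GAC TAC CAT ACC CGA CGT CCC — no ATG→stop ORF.
Frame 3: GCA CTG AAA CAT GTG ACT AGA TAA TCA AGT AGT ATG TAG GCT CGA ACT TGA CAC ACG ACT ACC ATA CCC GAC GTC CCC — ATG at 36, stop TAG at 39 → 6 nt.
ORFs ≥ 6 nucleotides: frame 1 13–18 (6 nucleotides), frame 3 36–41 (6 nucleotides). Count = 2.

2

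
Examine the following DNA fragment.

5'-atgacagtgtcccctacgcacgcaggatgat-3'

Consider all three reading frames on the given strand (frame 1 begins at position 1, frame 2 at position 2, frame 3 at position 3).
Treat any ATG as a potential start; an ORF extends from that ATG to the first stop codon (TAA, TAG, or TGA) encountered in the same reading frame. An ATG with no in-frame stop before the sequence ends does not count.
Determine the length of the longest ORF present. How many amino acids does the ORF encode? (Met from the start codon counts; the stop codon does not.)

Frame 1: ATG ACA GTG TCC CCT ACG CAC GCA GGA TGA — ATG at 1, stop TGA at 28 → 30 nt.
Frame 2: TGA CAG TGT CCC CTA CGC ACG CAG GAT GAT — no ATG→stop ORF.
Frame 3: GAC AGT GTC CCC TAC GCA CGC AGG ATG — no ATG→stop ORF.
Longest: frame 1, positions 1–30, 30 nt = 10 codons = 9 aa. → 9 amino acids.

9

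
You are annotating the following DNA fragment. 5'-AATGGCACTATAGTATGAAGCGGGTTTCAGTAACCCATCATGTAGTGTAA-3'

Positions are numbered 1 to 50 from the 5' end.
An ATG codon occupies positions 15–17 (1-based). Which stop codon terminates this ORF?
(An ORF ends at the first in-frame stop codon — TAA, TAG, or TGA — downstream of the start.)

TAA

Codons from position 15: ATG (15–17), AAG (18–20), CGG (21–23), GTT (24–26), TCA (27–29), GTA (30–32), ACC (33–35), CAT (36–38), CAT (39–41), GTA (42–44), GTG (45–47), TAA (48–50).
The first in-frame stop codon is TAA.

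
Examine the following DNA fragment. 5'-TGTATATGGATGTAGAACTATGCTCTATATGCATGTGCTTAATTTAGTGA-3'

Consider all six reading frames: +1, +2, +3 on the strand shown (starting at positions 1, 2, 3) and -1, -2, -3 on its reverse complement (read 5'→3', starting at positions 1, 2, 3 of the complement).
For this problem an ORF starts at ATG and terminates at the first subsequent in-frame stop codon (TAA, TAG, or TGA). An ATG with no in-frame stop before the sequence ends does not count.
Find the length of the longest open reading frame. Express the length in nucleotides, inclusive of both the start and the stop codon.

42

Reverse complement (5'→3'): TCACTAAATTAAGCACATGCATATAGAGCATAGTTCTACATCCATATACA
Frame +1: TGT ATA TGG ATG TAG AAC TAT GCT CTA TAT GCA TGT GCT TAA TTT AGT — ATG at 10, stop TAG at 13 → 6 nt.
Frame +2: GTA TAT GGA TGT AGA ACT ATG CTC TAT ATG CAT GTG CTT AAT TTA GTG — no ATG→stop ORF.
Frame +3: TAT ATG GAT GTA GAA CTA TGC TCT ATA TGC ATG TGC TTA ATT TAG TGA — ATG at 6, stop TAG at 45 → 42 nt; ATG at 33, stop TAG at 45 → 15 nt.
Frame -1: TCA CTA AAT TAA GCA CAT GCA TAT AGA GCA TAG TTC TAC ATC CAT ATA — no ATG→stop ORF.
Frame -2: CAC TAA ATT AAG CAC ATG CAT ATA GAG CAT AGT TCT ACA TCC ATA TAC — no ATG→stop ORF.
Frame -3: ACT AAA TTA AGC ACA TGC ATA TAG AGC ATA GTT CTA CAT CCA TAT ACA — no ATG→stop ORF.
Longest: frame +3, positions 6–47, 42 nt = 14 codons = 13 aa. → 42 nucleotides.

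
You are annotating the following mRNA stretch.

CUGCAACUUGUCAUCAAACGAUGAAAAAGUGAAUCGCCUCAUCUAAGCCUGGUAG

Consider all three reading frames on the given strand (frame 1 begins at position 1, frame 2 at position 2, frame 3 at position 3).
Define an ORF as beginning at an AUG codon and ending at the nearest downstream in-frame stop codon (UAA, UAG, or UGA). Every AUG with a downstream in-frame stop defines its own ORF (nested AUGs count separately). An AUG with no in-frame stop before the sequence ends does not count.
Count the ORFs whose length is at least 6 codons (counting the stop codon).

0

Frame 1: CUG CAA CUU GUC AUC AAA CGA UGA AAA AGU GAA UCG CCU CAU CUA AGC CUG GUA — no AUG→stop ORF.
Frame 2: UGC AAC UUG UCA UCA AAC GAU GAA AAA GUG AAU CGC CUC AUC UAA GCC UGG UAG — no AUG→stop ORF.
Frame 3: GCA ACU UGU CAU CAA ACG AUG AAA AAG UGA AUC GCC UCA UCU AAG CCU GGU — AUG at 21, stop UGA at 30 → 12 nt.
No ORF reaches 6 codons. Count = 0.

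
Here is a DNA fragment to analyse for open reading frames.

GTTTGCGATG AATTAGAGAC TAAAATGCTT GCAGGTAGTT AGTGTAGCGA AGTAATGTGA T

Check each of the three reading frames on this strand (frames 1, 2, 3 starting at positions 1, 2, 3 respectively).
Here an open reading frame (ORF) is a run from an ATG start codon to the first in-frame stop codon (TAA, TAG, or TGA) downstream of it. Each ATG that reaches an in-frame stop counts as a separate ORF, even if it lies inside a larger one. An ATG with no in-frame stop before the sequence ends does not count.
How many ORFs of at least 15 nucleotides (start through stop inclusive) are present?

Frame 1: GTT TGC GAT GAA TTA GAG ACT AAA ATG CTT GCA GGT AGT TAG TGT AGC GAA GTA ATG TGA — ATG at 25, stop TAG at 40 → 18 nt; ATG at 55, stop TGA at 58 → 6 nt.
Frame 2: TTT GCG ATG AAT TAG AGA CTA AAA TGC TTG CAG GTA GTT AGT GTA GCG AAG TAA TGT GAT — ATG at 8, stop TAG at 14 → 9 nt.
Frame 3: TTG CGA TGA ATT AGA GAC TAA AAT GCT TGC AGG TAG TTA GTG TAG CGA AGT AAT GTG — no ATG→stop ORF.
ORFs ≥ 15 nucleotides: frame 1 25–42 (18 nucleotides). Count = 1.

1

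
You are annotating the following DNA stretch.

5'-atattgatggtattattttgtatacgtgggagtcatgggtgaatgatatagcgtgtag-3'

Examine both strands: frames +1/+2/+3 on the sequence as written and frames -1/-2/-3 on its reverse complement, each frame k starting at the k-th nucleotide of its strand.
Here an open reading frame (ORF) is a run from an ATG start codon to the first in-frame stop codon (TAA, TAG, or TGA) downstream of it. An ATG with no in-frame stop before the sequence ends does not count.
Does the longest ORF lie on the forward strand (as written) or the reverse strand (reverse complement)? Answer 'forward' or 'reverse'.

Reverse complement (5'→3'): CTACACGCTATATCATTCACCCATGACTCCCACGTATACAAAATAATACCATCAATAT
Frame +1: ATA TTG ATG GTA TTA TTT TGT ATA CGT GGG AGT CAT GGG TGA ATG ATA TAG CGT GTA — ATG at 7, stop TGA at 40 → 36 nt; ATG at 43, stop TAG at 49 → 9 nt.
Frame +2: TAT TGA TGG TAT TAT TTT GTA TAC GTG GGA GTC ATG GGT GAA TGA TAT AGC GTG TAG — ATG at 35, stop TGA at 44 → 12 nt.
Frame +3: ATT GAT GGT ATT ATT TTG TAT ACG TGG GAG TCA TGG GTG AAT GAT ATA GCG TGT — no ATG→stop ORF.
Frame -1: CTA CAC GCT ATA TCA TTC ACC CAT GAC TCC CAC GTA TAC AAA ATA ATA CCA TCA ATA — no ATG→stop ORF.
Frame -2: TAC ACG CTA TAT CAT TCA CCC ATG ACT CCC ACG TAT ACA AAA TAA TAC CAT CAA TAT — ATG at 23, stop TAA at 44 → 24 nt.
Frame -3: ACA CGC TAT ATC ATT CAC CCA TGA CTC CCA CGT ATA CAA AAT AAT ACC ATC AAT — no ATG→stop ORF.
Forward-strand max 36 nt; reverse-strand max 24 nt. The forward strand has the longer ORF.

forward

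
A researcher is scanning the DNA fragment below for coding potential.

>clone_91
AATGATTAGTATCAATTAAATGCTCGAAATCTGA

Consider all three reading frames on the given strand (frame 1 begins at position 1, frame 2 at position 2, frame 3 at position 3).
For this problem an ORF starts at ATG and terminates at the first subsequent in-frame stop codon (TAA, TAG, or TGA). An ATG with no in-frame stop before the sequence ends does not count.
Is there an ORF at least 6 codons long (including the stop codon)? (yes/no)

yes

Frame 1: AAT GAT TAG TAT CAA TTA AAT GCT CGA AAT CTG — no ATG→stop ORF.
Frame 2: ATG ATT AGT ATC AAT TAA ATG CTC GAA ATC TGA — ATG at 2, stop TAA at 17 → 18 nt; ATG at 20, stop TGA at 32 → 15 nt.
Frame 3: TGA TTA GTA TCA ATT AAA TGC TCG AAA TCT — no ATG→stop ORF.
Frame 2 has an ORF of 6 codons (positions 2–19) ≥ 6, so yes.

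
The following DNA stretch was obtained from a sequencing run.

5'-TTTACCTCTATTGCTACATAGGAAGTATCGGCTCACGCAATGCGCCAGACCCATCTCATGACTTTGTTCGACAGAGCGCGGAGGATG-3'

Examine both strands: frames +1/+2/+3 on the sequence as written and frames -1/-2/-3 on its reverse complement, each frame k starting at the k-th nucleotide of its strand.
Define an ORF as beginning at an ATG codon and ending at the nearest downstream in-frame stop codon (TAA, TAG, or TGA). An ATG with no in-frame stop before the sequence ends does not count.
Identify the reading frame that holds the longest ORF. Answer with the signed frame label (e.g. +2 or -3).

Reverse complement (5'→3'): CATCCTCCGCGCTCTGTCGAACAAAGTCATGAGATGGGTCTGGCGCATTGCGTGAGCCGATACTTCCTATGTAGCAATAGAGGTAAA
Frame +1: TTT ACC TCT ATT GCT ACA TAG GAA GTA TCG GCT CAC GCA ATG CGC CAG ACC CAT CTC ATG ACT TTG TTC GAC AGA GCG CGG AGG ATG — no ATG→stop ORF.
Frame +2: TTA CCT CTA TTG CTA CAT AGG AAG TAT CGG CTC ACG CAA TGC GCC AGA CCC ATC TCA TGA CTT TGT TCG ACA GAG CGC GGA GGA — no ATG→stop ORF.
Frame +3: TAC CTC TAT TGC TAC ATA GGA AGT ATC GGC TCA CGC AAT GCG CCA GAC CCA TCT CAT GAC TTT GTT CGA CAG AGC GCG GAG GAT — no ATG→stop ORF.
Frame -1: CAT CCT CCG CGC TCT GTC GAA CAA AGT CAT GAG ATG GGT CTG GCG CAT TGC GTG AGC CGA TAC TTC CTA TGT AGC AAT AGA GGT AAA — no ATG→stop ORF.
Frame -2: ATC CTC CGC GCT CTG TCG AAC AAA GTC ATG AGA TGG GTC TGG CGC ATT GCG TGA GCC GAT ACT TCC TAT GTA GCA ATA GAG GTA — ATG at 29, stop TGA at 53 → 27 nt.
Frame -3: TCC TCC GCG CTC TGT CGA ACA AAG TCA TGA GAT GGG TCT GGC GCA TTG CGT GAG CCG ATA CTT CCT ATG TAG CAA TAG AGG TAA — ATG at 69, stop TAG at 72 → 6 nt.
Longest ORF is 27 nt in frame -2 (positions 29–55).

-2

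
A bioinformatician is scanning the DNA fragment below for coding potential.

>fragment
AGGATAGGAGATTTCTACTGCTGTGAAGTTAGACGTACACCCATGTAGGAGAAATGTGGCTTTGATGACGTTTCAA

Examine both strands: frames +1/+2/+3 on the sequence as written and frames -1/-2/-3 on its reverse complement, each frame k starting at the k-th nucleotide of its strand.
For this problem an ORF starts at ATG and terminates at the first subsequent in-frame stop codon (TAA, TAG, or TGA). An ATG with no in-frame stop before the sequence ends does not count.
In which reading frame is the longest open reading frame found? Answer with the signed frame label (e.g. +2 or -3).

Reverse complement (5'→3'): TTGAAACGTCATCAAAGCCACATTTCTCCTACATGGGTGTACGTCTAACTTCACAGCAGTAGAAATCTCCTATCCT
Frame +1: AGG ATA GGA GAT TTC TAC TGC TGT GAA GTT AGA CGT ACA CCC ATG TAG GAG AAA TGT GGC TTT GAT GAC GTT TCA — ATG at 43, stop TAG at 46 → 6 nt.
Frame +2: GGA TAG GAG ATT TCT ACT GCT GTG AAG TTA GAC GTA CAC CCA TGT AGG AGA AAT GTG GCT TTG ATG ACG TTT CAA — no ATG→stop ORF.
Frame +3: GAT AGG AGA TTT CTA CTG CTG TGA AGT TAG ACG TAC ACC CAT GTA GGA GAA ATG TGG CTT TGA TGA CGT TTC — ATG at 54, stop TGA at 63 → 12 nt.
Frame -1: TTG AAA CGT CAT CAA AGC CAC ATT TCT CCT ACA TGG GTG TAC GTC TAA CTT CAC AGC AGT AGA AAT CTC CTA TCC — no ATG→stop ORF.
Frame -2: TGA AAC GTC ATC AAA GCC ACA TTT CTC CTA CAT GGG TGT ACG TCT AAC TTC ACA GCA GTA GAA ATC TCC TAT CCT — no ATG→stop ORF.
Frame -3: GAA ACG TCA TCA AAG CCA CAT TTC TCC TAC ATG GGT GTA CGT CTA ACT TCA CAG CAG TAG AAA TCT CCT ATC — ATG at 33, stop TAG at 60 → 30 nt.
Longest ORF is 30 nt in frame -3 (positions 33–62).

-3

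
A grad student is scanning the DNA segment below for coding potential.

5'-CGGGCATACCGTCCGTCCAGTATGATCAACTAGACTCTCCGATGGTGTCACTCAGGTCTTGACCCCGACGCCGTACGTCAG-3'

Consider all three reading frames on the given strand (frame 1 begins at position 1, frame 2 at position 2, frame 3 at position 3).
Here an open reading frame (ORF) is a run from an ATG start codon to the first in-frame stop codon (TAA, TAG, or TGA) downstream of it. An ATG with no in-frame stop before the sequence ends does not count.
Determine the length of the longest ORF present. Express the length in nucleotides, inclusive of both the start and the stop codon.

21

Frame 1: CGG GCA TAC CGT CCG TCC AGT ATG ATC AAC TAG ACT CTC CGA TGG TGT CAC TCA GGT CTT GAC CCC GAC GCC GTA CGT CAG — ATG at 22, stop TAG at 31 → 12 nt.
Frame 2: GGG CAT ACC GTC CGT CCA GTA TGA TCA ACT AGA CTC TCC GAT GGT GTC ACT CAG GTC TTG ACC CCG ACG CCG TAC GTC — no ATG→stop ORF.
Frame 3: GGC ATA CCG TCC GTC CAG TAT GAT CAA CTA GAC TCT CCG ATG GTG TCA CTC AGG TCT TGA CCC CGA CGC CGT ACG TCA — ATG at 42, stop TGA at 60 → 21 nt.
Longest: frame 3, positions 42–62, 21 nt = 7 codons = 6 aa. → 21 nucleotides.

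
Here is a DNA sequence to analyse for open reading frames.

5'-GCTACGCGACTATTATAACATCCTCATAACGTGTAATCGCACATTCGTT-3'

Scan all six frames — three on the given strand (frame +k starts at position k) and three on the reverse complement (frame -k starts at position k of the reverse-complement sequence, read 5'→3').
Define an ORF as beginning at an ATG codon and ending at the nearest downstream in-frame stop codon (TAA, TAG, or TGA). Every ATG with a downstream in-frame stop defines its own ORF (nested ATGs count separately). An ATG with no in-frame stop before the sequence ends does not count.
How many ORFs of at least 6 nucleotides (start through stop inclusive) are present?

3

Reverse complement (5'→3'): AACGAATGTGCGATTACACGTTATGAGGATGTTATAATAGTCGCGTAGC
Frame +1: GCT ACG CGA CTA TTA TAA CAT CCT CAT AAC GTG TAA TCG CAC ATT CGT — no ATG→stop ORF.
Frame +2: CTA CGC GAC TAT TAT AAC ATC CTC ATA ACG TGT AAT CGC ACA TTC GTT — no ATG→stop ORF.
Frame +3: TAC GCG ACT ATT ATA ACA TCC TCA TAA CGT GTA ATC GCA CAT TCG — no ATG→stop ORF.
Frame -1: AAC GAA TGT GCG ATT ACA CGT TAT GAG GAT GTT ATA ATA GTC GCG TAG — no ATG→stop ORF.
Frame -2: ACG AAT GTG CGA TTA CAC GTT ATG AGG ATG TTA TAA TAG TCG CGT AGC — ATG at 23, stop TAA at 35 → 15 nt; ATG at 29, stop TAA at 35 → 9 nt.
Frame -3: CGA ATG TGC GAT TAC ACG TTA TGA GGA TGT TAT AAT AGT CGC GTA — ATG at 6, stop TGA at 24 → 21 nt.
ORFs ≥ 6 nucleotides: frame -2 23–37 (15 nucleotides), frame -2 29–37 (9 nucleotides), frame -3 6–26 (21 nucleotides). Count = 3.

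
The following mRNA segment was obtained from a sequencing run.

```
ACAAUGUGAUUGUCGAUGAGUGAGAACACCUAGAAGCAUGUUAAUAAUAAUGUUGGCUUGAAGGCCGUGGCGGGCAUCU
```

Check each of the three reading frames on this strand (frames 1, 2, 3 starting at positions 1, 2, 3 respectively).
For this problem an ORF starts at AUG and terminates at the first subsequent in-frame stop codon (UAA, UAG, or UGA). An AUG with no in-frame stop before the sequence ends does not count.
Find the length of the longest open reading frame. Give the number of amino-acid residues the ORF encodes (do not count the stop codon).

7

Frame 1: ACA AUG UGA UUG UCG AUG AGU GAG AAC ACC UAG AAG CAU GUU AAU AAU AAU GUU GGC UUG AAG GCC GUG GCG GGC AUC — AUG at 4, stop UGA at 7 → 6 nt; AUG at 16, stop UAG at 31 → 18 nt.
Frame 2: CAA UGU GAU UGU CGA UGA GUG AGA ACA CCU AGA AGC AUG UUA AUA AUA AUG UUG GCU UGA AGG CCG UGG CGG GCA UCU — AUG at 38, stop UGA at 59 → 24 nt; AUG at 50, stop UGA at 59 → 12 nt.
Frame 3: AAU GUG AUU GUC GAU GAG UGA GAA CAC CUA GAA GCA UGU UAA UAA UAA UGU UGG CUU GAA GGC CGU GGC GGG CAU — no AUG→stop ORF.
Longest: frame 2, positions 38–61, 24 nt = 8 codons = 7 aa. → 7 amino acids.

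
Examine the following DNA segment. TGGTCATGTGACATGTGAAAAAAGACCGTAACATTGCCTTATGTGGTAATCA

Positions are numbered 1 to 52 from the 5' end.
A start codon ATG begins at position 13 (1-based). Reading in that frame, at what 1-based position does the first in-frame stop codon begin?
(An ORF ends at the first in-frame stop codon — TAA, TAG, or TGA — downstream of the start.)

Codons from position 13: ATG (13–15), TGA (16–18).
TGA is a stop codon; it begins at position 16.

16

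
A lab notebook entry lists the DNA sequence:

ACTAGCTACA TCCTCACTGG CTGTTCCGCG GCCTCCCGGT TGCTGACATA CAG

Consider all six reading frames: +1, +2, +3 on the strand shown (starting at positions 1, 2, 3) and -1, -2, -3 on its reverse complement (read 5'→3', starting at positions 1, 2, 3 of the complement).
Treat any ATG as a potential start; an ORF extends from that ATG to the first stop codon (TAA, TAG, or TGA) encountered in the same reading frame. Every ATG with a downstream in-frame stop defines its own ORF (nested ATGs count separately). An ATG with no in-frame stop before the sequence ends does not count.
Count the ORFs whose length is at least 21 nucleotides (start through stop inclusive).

Reverse complement (5'→3'): CTGTATGTCAGCAACCGGGAGGCCGCGGAACAGCCAGTGAGGATGTAGCTAGT
Frame +1: ACT AGC TAC ATC CTC ACT GGC TGT TCC GCG GCC TCC CGG TTG CTG ACA TAC — no ATG→stop ORF.
Frame +2: CTA GCT ACA TCC TCA CTG GCT GTT CCG CGG CCT CCC GGT TGC TGA CAT ACA — no ATG→stop ORF.
Frame +3: TAG CTA CAT CCT CAC TGG CTG TTC CGC GGC CTC CCG GTT GCT GAC ATA CAG — no ATG→stop ORF.
Frame -1: CTG TAT GTC AGC AAC CGG GAG GCC GCG GAA CAG CCA GTG AGG ATG TAG CTA — ATG at 43, stop TAG at 46 → 6 nt.
Frame -2: TGT ATG TCA GCA ACC GGG AGG CCG CGG AAC AGC CAG TGA GGA TGT AGC TAG — ATG at 5, stop TGA at 38 → 36 nt.
Frame -3: GTA TGT CAG CAA CCG GGA GGC CGC GGA ACA GCC AGT GAG GAT GTA GCT AGT — no ATG→stop ORF.
ORFs ≥ 21 nucleotides: frame -2 5–40 (36 nucleotides). Count = 1.

1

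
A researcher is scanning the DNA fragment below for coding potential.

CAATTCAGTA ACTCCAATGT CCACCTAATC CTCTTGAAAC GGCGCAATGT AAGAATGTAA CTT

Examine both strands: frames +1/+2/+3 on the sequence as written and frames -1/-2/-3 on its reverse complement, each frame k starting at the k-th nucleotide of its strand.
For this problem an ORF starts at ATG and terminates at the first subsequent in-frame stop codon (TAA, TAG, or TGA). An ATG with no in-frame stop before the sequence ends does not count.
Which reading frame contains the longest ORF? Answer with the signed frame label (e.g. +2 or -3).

Reverse complement (5'→3'): AAGTTACATTCTTACATTGCGCCGTTTCAAGAGGATTAGGTGGACATTGGAGTTACTGAATTG
Frame +1: CAA TTC AGT AAC TCC AAT GTC CAC CTA ATC CTC TTG AAA CGG CGC AAT GTA AGA ATG TAA CTT — ATG at 55, stop TAA at 58 → 6 nt.
Frame +2: AAT TCA GTA ACT CCA ATG TCC ACC TAA TCC TCT TGA AAC GGC GCA ATG TAA GAA TGT AAC — ATG at 17, stop TAA at 26 → 12 nt; ATG at 47, stop TAA at 50 → 6 nt.
Frame +3: ATT CAG TAA CTC CAA TGT CCA CCT AAT CCT CTT GAA ACG GCG CAA TGT AAG AAT GTA ACT — no ATG→stop ORF.
Frame -1: AAG TTA CAT TCT TAC ATT GCG CCG TTT CAA GAG GAT TAG GTG GAC ATT GGA GTT ACT GAA TTG — no ATG→stop ORF.
Frame -2: AGT TAC ATT CTT ACA TTG CGC CGT TTC AAG AGG ATT AGG TGG ACA TTG GAG TTA CTG AAT — no ATG→stop ORF.
Frame -3: GTT ACA TTC TTA CAT TGC GCC GTT TCA AGA GGA TTA GGT GGA CAT TGG AGT TAC TGA ATT — no ATG→stop ORF.
Longest ORF is 12 nt in frame +2 (positions 17–28).

+2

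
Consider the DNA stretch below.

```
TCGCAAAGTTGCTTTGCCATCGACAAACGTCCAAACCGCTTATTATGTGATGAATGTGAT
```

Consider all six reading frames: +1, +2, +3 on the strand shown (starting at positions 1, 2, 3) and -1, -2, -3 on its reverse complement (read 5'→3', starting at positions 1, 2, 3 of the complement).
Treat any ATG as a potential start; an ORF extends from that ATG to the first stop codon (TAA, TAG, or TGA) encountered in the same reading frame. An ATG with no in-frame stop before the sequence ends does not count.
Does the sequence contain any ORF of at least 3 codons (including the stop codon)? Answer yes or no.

no

Reverse complement (5'→3'): ATCACATTCATCACATAATAAGCGGTTTGGACGTTTGTCGATGGCAAAGCAACTTTGCGA
Frame +1: TCG CAA AGT TGC TTT GCC ATC GAC AAA CGT CCA AAC CGC TTA TTA TGT GAT GAA TGT GAT — no ATG→stop ORF.
Frame +2: CGC AAA GTT GCT TTG CCA TCG ACA AAC GTC CAA ACC GCT TAT TAT GTG ATG AAT GTG — no ATG→stop ORF.
Frame +3: GCA AAG TTG CTT TGC CAT CGA CAA ACG TCC AAA CCG CTT ATT ATG TGA TGA ATG TGA — ATG at 45, stop TGA at 48 → 6 nt; ATG at 54, stop TGA at 57 → 6 nt.
Frame -1: ATC ACA TTC ATC ACA TAA TAA GCG GTT TGG ACG TTT GTC GAT GGC AAA GCA ACT TTG CGA — no ATG→stop ORF.
Frame -2: TCA CAT TCA TCA CAT AAT AAG CGG TTT GGA CGT TTG TCG ATG GCA AAG CAA CTT TGC — no ATG→stop ORF.
Frame -3: CAC ATT CAT CAC ATA ATA AGC GGT TTG GAC GTT TGT CGA TGG CAA AGC AAC TTT GCG — no ATG→stop ORF.
Largest ORF found is 2 codons < 3, so no.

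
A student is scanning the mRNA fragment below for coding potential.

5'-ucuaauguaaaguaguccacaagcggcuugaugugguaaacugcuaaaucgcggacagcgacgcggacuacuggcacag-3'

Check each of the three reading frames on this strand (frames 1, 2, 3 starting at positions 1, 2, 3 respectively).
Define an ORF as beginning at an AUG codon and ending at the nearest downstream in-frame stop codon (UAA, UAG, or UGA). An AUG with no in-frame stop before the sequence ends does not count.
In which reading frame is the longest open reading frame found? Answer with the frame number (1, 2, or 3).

Frame 1: UCU AAU GUA AAG UAG UCC ACA AGC GGC UUG AUG UGG UAA ACU GCU AAA UCG CGG ACA GCG ACG CGG ACU ACU GGC ACA — AUG at 31, stop UAA at 37 → 9 nt.
Frame 2: CUA AUG UAA AGU AGU CCA CAA GCG GCU UGA UGU GGU AAA CUG CUA AAU CGC GGA CAG CGA CGC GGA CUA CUG GCA CAG — AUG at 5, stop UAA at 8 → 6 nt.
Frame 3: UAA UGU AAA GUA GUC CAC AAG CGG CUU GAU GUG GUA AAC UGC UAA AUC GCG GAC AGC GAC GCG GAC UAC UGG CAC — no AUG→stop ORF.
Longest ORF is 9 nt in frame 1 (positions 31–39).

1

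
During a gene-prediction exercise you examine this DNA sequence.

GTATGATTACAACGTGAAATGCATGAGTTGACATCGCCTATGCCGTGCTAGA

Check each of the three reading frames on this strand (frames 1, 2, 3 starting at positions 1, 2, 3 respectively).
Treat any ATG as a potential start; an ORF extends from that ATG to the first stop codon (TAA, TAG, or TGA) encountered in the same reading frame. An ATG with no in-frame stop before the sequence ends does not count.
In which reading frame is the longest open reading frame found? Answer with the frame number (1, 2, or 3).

Frame 1: GTA TGA TTA CAA CGT GAA ATG CAT GAG TTG ACA TCG CCT ATG CCG TGC TAG — ATG at 19, stop TAG at 49 → 33 nt; ATG at 40, stop TAG at 49 → 12 nt.
Frame 2: TAT GAT TAC AAC GTG AAA TGC ATG AGT TGA CAT CGC CTA TGC CGT GCT AGA — ATG at 23, stop TGA at 29 → 9 nt.
Frame 3: ATG ATT ACA ACG TGA AAT GCA TGA GTT GAC ATC GCC TAT GCC GTG CTA — ATG at 3, stop TGA at 15 → 15 nt.
Longest ORF is 33 nt in frame 1 (positions 19–51).

1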